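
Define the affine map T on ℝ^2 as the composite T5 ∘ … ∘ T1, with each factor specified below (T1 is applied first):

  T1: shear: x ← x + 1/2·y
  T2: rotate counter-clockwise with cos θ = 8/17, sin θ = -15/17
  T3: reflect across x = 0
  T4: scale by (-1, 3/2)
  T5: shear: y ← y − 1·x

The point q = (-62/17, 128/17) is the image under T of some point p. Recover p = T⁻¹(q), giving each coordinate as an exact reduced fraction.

p = (-3, -2)

T1 = [1 1/2 0; 0 1 0; 0 0 1]
T2·T1 = [8/17 19/17 0; -15/17 1/34 0; 0 0 1]
T3·…·T1 = [-8/17 -19/17 0; -15/17 1/34 0; 0 0 1]
T4·…·T1 = [8/17 19/17 0; -45/34 3/68 0; 0 0 1]
T5·…·T1 = [8/17 19/17 0; -61/34 -73/68 0; 0 0 1]
det M = 3/2; M⁻¹ = [-73/102 -38/51 0; 61/51 16/51 0; 0 0 1]
M⁻¹ · (-62/17, 128/17)ᵀ = (-3, -2)ᵀ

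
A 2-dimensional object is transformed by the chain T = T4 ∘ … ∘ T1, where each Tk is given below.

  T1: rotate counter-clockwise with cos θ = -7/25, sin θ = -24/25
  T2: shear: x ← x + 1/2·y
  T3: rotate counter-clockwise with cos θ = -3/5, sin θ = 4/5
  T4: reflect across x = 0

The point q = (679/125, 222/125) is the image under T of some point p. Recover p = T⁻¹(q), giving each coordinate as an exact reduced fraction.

T1 = [-7/25 24/25 0; -24/25 -7/25 0; 0 0 1]
T2·T1 = [-19/25 41/50 0; -24/25 -7/25 0; 0 0 1]
T3·…·T1 = [153/125 -67/250 0; -4/125 103/125 0; 0 0 1]
T4·…·T1 = [-153/125 67/250 0; -4/125 103/125 0; 0 0 1]
det M = -1; M⁻¹ = [-103/125 67/250 0; -4/125 153/125 0; 0 0 1]
M⁻¹ · (679/125, 222/125)ᵀ = (-4, 2)ᵀ

p = (-4, 2)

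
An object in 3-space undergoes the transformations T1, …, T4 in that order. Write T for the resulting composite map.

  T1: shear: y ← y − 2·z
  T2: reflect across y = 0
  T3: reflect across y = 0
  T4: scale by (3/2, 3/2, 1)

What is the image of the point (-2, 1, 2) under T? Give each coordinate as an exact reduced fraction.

T(p) = (-3, -9/2, 2)

T1 shear: y ← y − 2·z: (-2, 1, 2) → (-2, -3, 2)
T2 reflect across y = 0: (-2, -3, 2) → (-2, 3, 2)
T3 reflect across y = 0: (-2, 3, 2) → (-2, -3, 2)
T4 scale by (3/2, 3/2, 1): (-2, -3, 2) → (-3, -9/2, 2)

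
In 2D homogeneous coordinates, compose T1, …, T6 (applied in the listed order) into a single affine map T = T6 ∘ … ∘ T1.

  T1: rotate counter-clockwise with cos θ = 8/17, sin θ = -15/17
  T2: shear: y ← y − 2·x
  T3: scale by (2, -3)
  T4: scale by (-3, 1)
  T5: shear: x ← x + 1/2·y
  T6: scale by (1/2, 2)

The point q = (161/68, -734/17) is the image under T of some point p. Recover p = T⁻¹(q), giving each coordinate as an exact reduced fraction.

T1 = [8/17 15/17 0; -15/17 8/17 0; 0 0 1]
T2·T1 = [8/17 15/17 0; -31/17 -22/17 0; 0 0 1]
T3·…·T1 = [16/17 30/17 0; 93/17 66/17 0; 0 0 1]
T4·…·T1 = [-48/17 -90/17 0; 93/17 66/17 0; 0 0 1]
T5·…·T1 = [-3/34 -57/17 0; 93/17 66/17 0; 0 0 1]
T6·…·T1 = [-3/68 -57/34 0; 186/17 132/17 0; 0 0 1]
det M = 18; M⁻¹ = [22/51 19/204 0; -31/51 -1/408 0; 0 0 1]
M⁻¹ · (161/68, -734/17)ᵀ = (-3, -4/3)ᵀ

p = (-3, -4/3)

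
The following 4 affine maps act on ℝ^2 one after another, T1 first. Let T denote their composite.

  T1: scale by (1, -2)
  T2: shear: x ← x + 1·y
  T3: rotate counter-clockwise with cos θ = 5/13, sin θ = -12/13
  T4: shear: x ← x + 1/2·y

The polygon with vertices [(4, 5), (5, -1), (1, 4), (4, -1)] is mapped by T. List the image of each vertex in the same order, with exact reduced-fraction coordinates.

image vertices: (-139/13, 22/13), (22/13, -74/13), (-109/13, 44/13), (23/13, -62/13)

T1 scale by (1, -2): (4, 5) → (4, -10); (5, -1) → (5, 2); (1, 4) → (1, -8); (4, -1) → (4, 2)
T2 shear: x ← x + 1·y: (4, -10) → (-6, -10); (5, 2) → (7, 2); (1, -8) → (-7, -8); (4, 2) → (6, 2)
T3 rotate counter-clockwise with cos θ = 5/13, sin θ = -12/13: (-6, -10) → (-150/13, 22/13); (7, 2) → (59/13, -74/13); (-7, -8) → (-131/13, 44/13); (6, 2) → (54/13, -62/13)
T4 shear: x ← x + 1/2·y: (-150/13, 22/13) → (-139/13, 22/13); (59/13, -74/13) → (22/13, -74/13); (-131/13, 44/13) → (-109/13, 44/13); (54/13, -62/13) → (23/13, -62/13)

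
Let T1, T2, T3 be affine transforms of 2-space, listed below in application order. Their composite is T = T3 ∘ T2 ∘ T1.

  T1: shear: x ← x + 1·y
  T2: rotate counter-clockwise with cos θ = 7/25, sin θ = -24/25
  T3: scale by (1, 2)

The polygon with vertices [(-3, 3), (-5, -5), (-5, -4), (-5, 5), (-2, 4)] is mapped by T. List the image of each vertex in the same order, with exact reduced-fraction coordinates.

image vertices: (72/25, 42/25), (-38/5, 82/5), (-159/25, 376/25), (24/5, 14/5), (22/5, -8/5)

T1 shear: x ← x + 1·y: (-3, 3) → (0, 3); (-5, -5) → (-10, -5); (-5, -4) → (-9, -4); (-5, 5) → (0, 5); (-2, 4) → (2, 4)
T2 rotate counter-clockwise with cos θ = 7/25, sin θ = -24/25: (0, 3) → (72/25, 21/25); (-10, -5) → (-38/5, 41/5); (-9, -4) → (-159/25, 188/25); (0, 5) → (24/5, 7/5); (2, 4) → (22/5, -4/5)
T3 scale by (1, 2): (72/25, 21/25) → (72/25, 42/25); (-38/5, 41/5) → (-38/5, 82/5); (-159/25, 188/25) → (-159/25, 376/25); (24/5, 7/5) → (24/5, 14/5); (22/5, -4/5) → (22/5, -8/5)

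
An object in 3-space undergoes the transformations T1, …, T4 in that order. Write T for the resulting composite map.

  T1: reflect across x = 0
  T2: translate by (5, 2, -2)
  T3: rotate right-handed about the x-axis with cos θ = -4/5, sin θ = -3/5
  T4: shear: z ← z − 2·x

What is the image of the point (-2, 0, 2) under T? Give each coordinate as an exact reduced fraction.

T(p) = (7, -8/5, -76/5)

T1 reflect across x = 0: (-2, 0, 2) → (2, 0, 2)
T2 translate by (5, 2, -2): (2, 0, 2) → (7, 2, 0)
T3 rotate right-handed about the x-axis with cos θ = -4/5, sin θ = -3/5: (7, 2, 0) → (7, -8/5, -6/5)
T4 shear: z ← z − 2·x: (7, -8/5, -6/5) → (7, -8/5, -76/5)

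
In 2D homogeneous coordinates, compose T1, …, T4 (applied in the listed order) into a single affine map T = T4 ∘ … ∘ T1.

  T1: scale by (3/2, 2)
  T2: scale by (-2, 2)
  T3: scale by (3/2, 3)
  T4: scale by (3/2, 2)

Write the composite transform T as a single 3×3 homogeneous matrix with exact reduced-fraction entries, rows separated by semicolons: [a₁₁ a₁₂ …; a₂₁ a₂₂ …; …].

T1 = [3/2 0 0; 0 2 0; 0 0 1]
T2·T1 = [-3 0 0; 0 4 0; 0 0 1]
T3·…·T1 = [-9/2 0 0; 0 12 0; 0 0 1]
T4·…·T1 = [-27/4 0 0; 0 24 0; 0 0 1]

T = [-27/4 0 0; 0 24 0; 0 0 1]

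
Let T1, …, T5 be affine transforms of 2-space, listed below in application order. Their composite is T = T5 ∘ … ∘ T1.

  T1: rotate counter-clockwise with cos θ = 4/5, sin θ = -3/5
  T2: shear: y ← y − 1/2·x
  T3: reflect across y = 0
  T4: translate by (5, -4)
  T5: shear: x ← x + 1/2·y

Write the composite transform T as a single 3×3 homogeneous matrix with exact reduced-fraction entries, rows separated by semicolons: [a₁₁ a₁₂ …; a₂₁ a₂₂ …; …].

T = [13/10 7/20 3; 1 -1/2 -4; 0 0 1]

T1 = [4/5 3/5 0; -3/5 4/5 0; 0 0 1]
T2·T1 = [4/5 3/5 0; -1 1/2 0; 0 0 1]
T3·…·T1 = [4/5 3/5 0; 1 -1/2 0; 0 0 1]
T4·…·T1 = [4/5 3/5 5; 1 -1/2 -4; 0 0 1]
T5·…·T1 = [13/10 7/20 3; 1 -1/2 -4; 0 0 1]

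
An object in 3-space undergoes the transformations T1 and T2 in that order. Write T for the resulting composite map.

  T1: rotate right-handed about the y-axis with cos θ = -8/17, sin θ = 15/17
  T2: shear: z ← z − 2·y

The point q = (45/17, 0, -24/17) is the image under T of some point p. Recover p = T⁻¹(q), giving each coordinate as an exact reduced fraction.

T1 = [-8/17 0 15/17 0; 0 1 0 0; -15/17 0 -8/17 0; 0 0 0 1]
T2·T1 = [-8/17 0 15/17 0; 0 1 0 0; -15/17 -2 -8/17 0; 0 0 0 1]
det M = 1; M⁻¹ = [-8/17 -30/17 -15/17 0; 0 1 0 0; 15/17 -16/17 -8/17 0; 0 0 0 1]
M⁻¹ · (45/17, 0, -24/17)ᵀ = (0, 0, 3)ᵀ

p = (0, 0, 3)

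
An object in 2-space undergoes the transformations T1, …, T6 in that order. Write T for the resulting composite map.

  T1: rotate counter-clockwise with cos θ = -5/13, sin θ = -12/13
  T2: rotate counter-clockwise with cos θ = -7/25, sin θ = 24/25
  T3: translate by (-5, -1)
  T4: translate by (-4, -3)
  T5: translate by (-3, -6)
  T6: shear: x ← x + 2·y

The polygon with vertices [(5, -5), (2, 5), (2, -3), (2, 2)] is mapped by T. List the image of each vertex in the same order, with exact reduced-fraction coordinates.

image vertices: (-2511/65, -1009/65), (-6488/325, -1707/325), (-11944/325, -4291/325), (-8534/325, -2676/325)

T1 rotate counter-clockwise with cos θ = -5/13, sin θ = -12/13: (5, -5) → (-85/13, -35/13); (2, 5) → (50/13, -49/13); (2, -3) → (-46/13, -9/13); (2, 2) → (14/13, -34/13)
T2 rotate counter-clockwise with cos θ = -7/25, sin θ = 24/25: (-85/13, -35/13) → (287/65, -359/65); (50/13, -49/13) → (826/325, 1543/325); (-46/13, -9/13) → (538/325, -1041/325); (14/13, -34/13) → (718/325, 574/325)
T3 translate by (-5, -1): (287/65, -359/65) → (-38/65, -424/65); (826/325, 1543/325) → (-799/325, 1218/325); (538/325, -1041/325) → (-1087/325, -1366/325); (718/325, 574/325) → (-907/325, 249/325)
T4 translate by (-4, -3): (-38/65, -424/65) → (-298/65, -619/65); (-799/325, 1218/325) → (-2099/325, 243/325); (-1087/325, -1366/325) → (-2387/325, -2341/325); (-907/325, 249/325) → (-2207/325, -726/325)
T5 translate by (-3, -6): (-298/65, -619/65) → (-493/65, -1009/65); (-2099/325, 243/325) → (-3074/325, -1707/325); (-2387/325, -2341/325) → (-3362/325, -4291/325); (-2207/325, -726/325) → (-3182/325, -2676/325)
T6 shear: x ← x + 2·y: (-493/65, -1009/65) → (-2511/65, -1009/65); (-3074/325, -1707/325) → (-6488/325, -1707/325); (-3362/325, -4291/325) → (-11944/325, -4291/325); (-3182/325, -2676/325) → (-8534/325, -2676/325)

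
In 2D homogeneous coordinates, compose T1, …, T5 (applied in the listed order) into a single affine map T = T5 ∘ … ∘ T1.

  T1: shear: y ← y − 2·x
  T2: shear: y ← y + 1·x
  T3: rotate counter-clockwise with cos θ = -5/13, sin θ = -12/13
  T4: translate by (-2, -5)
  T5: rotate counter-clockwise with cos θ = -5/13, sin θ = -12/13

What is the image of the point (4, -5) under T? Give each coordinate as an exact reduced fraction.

T(p) = (-46/169, 2188/169)

T1 shear: y ← y − 2·x: (4, -5) → (4, -13)
T2 shear: y ← y + 1·x: (4, -13) → (4, -9)
T3 rotate counter-clockwise with cos θ = -5/13, sin θ = -12/13: (4, -9) → (-128/13, -3/13)
T4 translate by (-2, -5): (-128/13, -3/13) → (-154/13, -68/13)
T5 rotate counter-clockwise with cos θ = -5/13, sin θ = -12/13: (-154/13, -68/13) → (-46/169, 2188/169)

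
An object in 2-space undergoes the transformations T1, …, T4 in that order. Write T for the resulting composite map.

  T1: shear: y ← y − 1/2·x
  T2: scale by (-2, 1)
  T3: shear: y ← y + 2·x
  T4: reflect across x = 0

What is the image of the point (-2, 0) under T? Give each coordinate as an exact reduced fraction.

T1 shear: y ← y − 1/2·x: (-2, 0) → (-2, 1)
T2 scale by (-2, 1): (-2, 1) → (4, 1)
T3 shear: y ← y + 2·x: (4, 1) → (4, 9)
T4 reflect across x = 0: (4, 9) → (-4, 9)

T(p) = (-4, 9)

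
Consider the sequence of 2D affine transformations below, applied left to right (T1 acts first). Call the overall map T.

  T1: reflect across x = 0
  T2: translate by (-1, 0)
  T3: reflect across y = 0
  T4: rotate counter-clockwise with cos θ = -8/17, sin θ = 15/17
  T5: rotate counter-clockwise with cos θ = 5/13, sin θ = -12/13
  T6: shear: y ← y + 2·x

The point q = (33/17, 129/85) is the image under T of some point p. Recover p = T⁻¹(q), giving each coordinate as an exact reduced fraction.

T1 = [-1 0 0; 0 1 0; 0 0 1]
T2·T1 = [-1 0 -1; 0 1 0; 0 0 1]
T3·…·T1 = [-1 0 -1; 0 -1 0; 0 0 1]
T4·…·T1 = [8/17 15/17 8/17; -15/17 8/17 -15/17; 0 0 1]
T5·…·T1 = [-140/221 171/221 -140/221; -171/221 -140/221 -171/221; 0 0 1]
T6·…·T1 = [-140/221 171/221 -140/221; -451/221 202/221 -451/221; 0 0 1]
det M = 1; M⁻¹ = [202/221 -171/221 -1; 451/221 -140/221 0; 0 0 1]
M⁻¹ · (33/17, 129/85)ᵀ = (-2/5, 3)ᵀ

p = (-2/5, 3)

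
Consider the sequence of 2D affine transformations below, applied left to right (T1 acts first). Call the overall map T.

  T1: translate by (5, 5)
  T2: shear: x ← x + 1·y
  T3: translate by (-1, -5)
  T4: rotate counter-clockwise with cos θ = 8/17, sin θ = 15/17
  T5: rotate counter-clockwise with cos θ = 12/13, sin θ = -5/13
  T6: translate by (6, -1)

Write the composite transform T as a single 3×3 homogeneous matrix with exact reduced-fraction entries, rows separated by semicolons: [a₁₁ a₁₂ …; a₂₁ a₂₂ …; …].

T = [171/221 31/221 2865/221; 140/221 311/221 1039/221; 0 0 1]

T1 = [1 0 5; 0 1 5; 0 0 1]
T2·T1 = [1 1 10; 0 1 5; 0 0 1]
T3·…·T1 = [1 1 9; 0 1 0; 0 0 1]
T4·…·T1 = [8/17 -7/17 72/17; 15/17 23/17 135/17; 0 0 1]
T5·…·T1 = [171/221 31/221 1539/221; 140/221 311/221 1260/221; 0 0 1]
T6·…·T1 = [171/221 31/221 2865/221; 140/221 311/221 1039/221; 0 0 1]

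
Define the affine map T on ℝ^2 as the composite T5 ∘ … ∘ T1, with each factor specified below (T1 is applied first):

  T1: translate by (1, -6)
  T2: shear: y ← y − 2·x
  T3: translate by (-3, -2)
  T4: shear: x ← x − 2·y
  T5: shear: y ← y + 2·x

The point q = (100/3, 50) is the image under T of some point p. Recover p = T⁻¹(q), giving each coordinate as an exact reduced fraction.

p = (2, -8/3)

T1 = [1 0 1; 0 1 -6; 0 0 1]
T2·T1 = [1 0 1; -2 1 -8; 0 0 1]
T3·…·T1 = [1 0 -2; -2 1 -10; 0 0 1]
T4·…·T1 = [5 -2 18; -2 1 -10; 0 0 1]
T5·…·T1 = [5 -2 18; 8 -3 26; 0 0 1]
det M = 1; M⁻¹ = [-3 2 2; -8 5 14; 0 0 1]
M⁻¹ · (100/3, 50)ᵀ = (2, -8/3)ᵀ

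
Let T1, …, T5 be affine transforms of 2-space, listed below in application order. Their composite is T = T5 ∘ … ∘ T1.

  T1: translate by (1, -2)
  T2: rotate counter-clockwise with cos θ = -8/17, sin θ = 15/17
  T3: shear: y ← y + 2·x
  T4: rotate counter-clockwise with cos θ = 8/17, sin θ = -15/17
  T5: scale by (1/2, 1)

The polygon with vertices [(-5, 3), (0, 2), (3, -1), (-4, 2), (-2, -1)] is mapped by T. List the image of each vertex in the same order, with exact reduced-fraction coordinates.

T1 translate by (1, -2): (-5, 3) → (-4, 1); (0, 2) → (1, 0); (3, -1) → (4, -3); (-4, 2) → (-3, 0); (-2, -1) → (-1, -3)
T2 rotate counter-clockwise with cos θ = -8/17, sin θ = 15/17: (-4, 1) → (1, -4); (1, 0) → (-8/17, 15/17); (4, -3) → (13/17, 84/17); (-3, 0) → (24/17, -45/17); (-1, -3) → (53/17, 9/17)
T3 shear: y ← y + 2·x: (1, -4) → (1, -2); (-8/17, 15/17) → (-8/17, -1/17); (13/17, 84/17) → (13/17, 110/17); (24/17, -45/17) → (24/17, 3/17); (53/17, 9/17) → (53/17, 115/17)
T4 rotate counter-clockwise with cos θ = 8/17, sin θ = -15/17: (1, -2) → (-22/17, -31/17); (-8/17, -1/17) → (-79/289, 112/289); (13/17, 110/17) → (1754/289, 685/289); (24/17, 3/17) → (237/289, -336/289); (53/17, 115/17) → (2149/289, 125/289)
T5 scale by (1/2, 1): (-22/17, -31/17) → (-11/17, -31/17); (-79/289, 112/289) → (-79/578, 112/289); (1754/289, 685/289) → (877/289, 685/289); (237/289, -336/289) → (237/578, -336/289); (2149/289, 125/289) → (2149/578, 125/289)

image vertices: (-11/17, -31/17), (-79/578, 112/289), (877/289, 685/289), (237/578, -336/289), (2149/578, 125/289)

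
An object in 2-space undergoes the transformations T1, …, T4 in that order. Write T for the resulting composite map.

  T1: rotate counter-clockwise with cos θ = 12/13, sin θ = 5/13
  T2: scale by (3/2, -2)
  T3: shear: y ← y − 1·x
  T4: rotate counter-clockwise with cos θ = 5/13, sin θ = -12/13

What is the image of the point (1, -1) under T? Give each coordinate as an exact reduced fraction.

T1 rotate counter-clockwise with cos θ = 12/13, sin θ = 5/13: (1, -1) → (17/13, -7/13)
T2 scale by (3/2, -2): (17/13, -7/13) → (51/26, 14/13)
T3 shear: y ← y − 1·x: (51/26, 14/13) → (51/26, -23/26)
T4 rotate counter-clockwise with cos θ = 5/13, sin θ = -12/13: (51/26, -23/26) → (-21/338, -727/338)

T(p) = (-21/338, -727/338)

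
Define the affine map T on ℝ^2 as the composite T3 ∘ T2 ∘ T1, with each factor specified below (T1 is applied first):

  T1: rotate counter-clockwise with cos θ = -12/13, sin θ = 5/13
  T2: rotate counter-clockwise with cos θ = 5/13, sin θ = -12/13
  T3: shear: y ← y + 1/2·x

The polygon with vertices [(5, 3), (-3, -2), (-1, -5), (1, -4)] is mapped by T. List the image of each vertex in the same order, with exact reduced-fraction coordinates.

T1 rotate counter-clockwise with cos θ = -12/13, sin θ = 5/13: (5, 3) → (-75/13, -11/13); (-3, -2) → (46/13, 9/13); (-1, -5) → (37/13, 55/13); (1, -4) → (8/13, 53/13)
T2 rotate counter-clockwise with cos θ = 5/13, sin θ = -12/13: (-75/13, -11/13) → (-3, 5); (46/13, 9/13) → (2, -3); (37/13, 55/13) → (5, -1); (8/13, 53/13) → (4, 1)
T3 shear: y ← y + 1/2·x: (-3, 5) → (-3, 7/2); (2, -3) → (2, -2); (5, -1) → (5, 3/2); (4, 1) → (4, 3)

image vertices: (-3, 7/2), (2, -2), (5, 3/2), (4, 3)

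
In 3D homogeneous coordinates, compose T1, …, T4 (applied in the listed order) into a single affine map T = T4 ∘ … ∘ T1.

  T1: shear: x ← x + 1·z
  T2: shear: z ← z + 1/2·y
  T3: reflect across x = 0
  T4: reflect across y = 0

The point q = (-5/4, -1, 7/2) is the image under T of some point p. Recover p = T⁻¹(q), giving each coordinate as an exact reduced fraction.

p = (-7/4, 1, 3)

T1 = [1 0 1 0; 0 1 0 0; 0 0 1 0; 0 0 0 1]
T2·T1 = [1 0 1 0; 0 1 0 0; 0 1/2 1 0; 0 0 0 1]
T3·…·T1 = [-1 0 -1 0; 0 1 0 0; 0 1/2 1 0; 0 0 0 1]
T4·…·T1 = [-1 0 -1 0; 0 -1 0 0; 0 1/2 1 0; 0 0 0 1]
det M = 1; M⁻¹ = [-1 -1/2 -1 0; 0 -1 0 0; 0 1/2 1 0; 0 0 0 1]
M⁻¹ · (-5/4, -1, 7/2)ᵀ = (-7/4, 1, 3)ᵀ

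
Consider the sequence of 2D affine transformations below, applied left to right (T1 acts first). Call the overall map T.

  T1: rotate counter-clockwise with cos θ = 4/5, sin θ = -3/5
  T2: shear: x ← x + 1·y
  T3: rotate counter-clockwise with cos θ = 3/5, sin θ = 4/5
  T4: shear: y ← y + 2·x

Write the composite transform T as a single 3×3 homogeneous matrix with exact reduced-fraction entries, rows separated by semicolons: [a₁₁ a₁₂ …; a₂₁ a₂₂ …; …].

T1 = [4/5 3/5 0; -3/5 4/5 0; 0 0 1]
T2·T1 = [1/5 7/5 0; -3/5 4/5 0; 0 0 1]
T3·…·T1 = [3/5 1/5 0; -1/5 8/5 0; 0 0 1]
T4·…·T1 = [3/5 1/5 0; 1 2 0; 0 0 1]

T = [3/5 1/5 0; 1 2 0; 0 0 1]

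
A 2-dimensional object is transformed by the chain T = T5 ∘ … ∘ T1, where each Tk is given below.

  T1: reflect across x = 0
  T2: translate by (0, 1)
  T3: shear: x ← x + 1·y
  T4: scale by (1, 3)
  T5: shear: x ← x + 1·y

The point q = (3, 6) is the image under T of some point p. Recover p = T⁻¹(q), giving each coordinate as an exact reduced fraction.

p = (5, 1)

T1 = [-1 0 0; 0 1 0; 0 0 1]
T2·T1 = [-1 0 0; 0 1 1; 0 0 1]
T3·…·T1 = [-1 1 1; 0 1 1; 0 0 1]
T4·…·T1 = [-1 1 1; 0 3 3; 0 0 1]
T5·…·T1 = [-1 4 4; 0 3 3; 0 0 1]
det M = -3; M⁻¹ = [-1 4/3 0; 0 1/3 -1; 0 0 1]
M⁻¹ · (3, 6)ᵀ = (5, 1)ᵀ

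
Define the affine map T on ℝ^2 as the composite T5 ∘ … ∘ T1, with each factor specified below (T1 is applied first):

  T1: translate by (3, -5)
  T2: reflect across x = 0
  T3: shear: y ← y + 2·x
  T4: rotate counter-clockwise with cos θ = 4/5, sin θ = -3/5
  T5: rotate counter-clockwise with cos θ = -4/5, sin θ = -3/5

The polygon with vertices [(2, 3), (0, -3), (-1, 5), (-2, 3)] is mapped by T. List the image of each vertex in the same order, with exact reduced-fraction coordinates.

T1 translate by (3, -5): (2, 3) → (5, -2); (0, -3) → (3, -8); (-1, 5) → (2, 0); (-2, 3) → (1, -2)
T2 reflect across x = 0: (5, -2) → (-5, -2); (3, -8) → (-3, -8); (2, 0) → (-2, 0); (1, -2) → (-1, -2)
T3 shear: y ← y + 2·x: (-5, -2) → (-5, -12); (-3, -8) → (-3, -14); (-2, 0) → (-2, -4); (-1, -2) → (-1, -4)
T4 rotate counter-clockwise with cos θ = 4/5, sin θ = -3/5: (-5, -12) → (-56/5, -33/5); (-3, -14) → (-54/5, -47/5); (-2, -4) → (-4, -2); (-1, -4) → (-16/5, -13/5)
T5 rotate counter-clockwise with cos θ = -4/5, sin θ = -3/5: (-56/5, -33/5) → (5, 12); (-54/5, -47/5) → (3, 14); (-4, -2) → (2, 4); (-16/5, -13/5) → (1, 4)

image vertices: (5, 12), (3, 14), (2, 4), (1, 4)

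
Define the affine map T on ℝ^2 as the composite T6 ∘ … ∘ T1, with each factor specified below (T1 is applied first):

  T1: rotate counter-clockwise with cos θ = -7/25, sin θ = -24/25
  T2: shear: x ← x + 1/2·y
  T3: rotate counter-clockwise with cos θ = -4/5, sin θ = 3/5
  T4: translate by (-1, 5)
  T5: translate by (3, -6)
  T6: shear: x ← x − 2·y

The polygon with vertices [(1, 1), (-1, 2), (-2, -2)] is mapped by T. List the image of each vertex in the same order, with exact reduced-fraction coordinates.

image vertices: (66/25, 7/250), (-2/5, 3/25), (168/25, -382/125)

T1 rotate counter-clockwise with cos θ = -7/25, sin θ = -24/25: (1, 1) → (17/25, -31/25); (-1, 2) → (11/5, 2/5); (-2, -2) → (-34/25, 62/25)
T2 shear: x ← x + 1/2·y: (17/25, -31/25) → (3/50, -31/25); (11/5, 2/5) → (12/5, 2/5); (-34/25, 62/25) → (-3/25, 62/25)
T3 rotate counter-clockwise with cos θ = -4/5, sin θ = 3/5: (3/50, -31/25) → (87/125, 257/250); (12/5, 2/5) → (-54/25, 28/25); (-3/25, 62/25) → (-174/125, -257/125)
T4 translate by (-1, 5): (87/125, 257/250) → (-38/125, 1507/250); (-54/25, 28/25) → (-79/25, 153/25); (-174/125, -257/125) → (-299/125, 368/125)
T5 translate by (3, -6): (-38/125, 1507/250) → (337/125, 7/250); (-79/25, 153/25) → (-4/25, 3/25); (-299/125, 368/125) → (76/125, -382/125)
T6 shear: x ← x − 2·y: (337/125, 7/250) → (66/25, 7/250); (-4/25, 3/25) → (-2/5, 3/25); (76/125, -382/125) → (168/25, -382/125)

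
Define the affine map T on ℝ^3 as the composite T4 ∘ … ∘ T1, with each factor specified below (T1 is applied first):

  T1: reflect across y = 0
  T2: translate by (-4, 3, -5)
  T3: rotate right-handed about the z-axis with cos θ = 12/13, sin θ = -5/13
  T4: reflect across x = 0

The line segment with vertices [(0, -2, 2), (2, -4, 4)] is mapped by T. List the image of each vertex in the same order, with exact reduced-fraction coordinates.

image vertices: (23/13, 80/13, -3), (-11/13, 94/13, -1)

T1 reflect across y = 0: (0, -2, 2) → (0, 2, 2); (2, -4, 4) → (2, 4, 4)
T2 translate by (-4, 3, -5): (0, 2, 2) → (-4, 5, -3); (2, 4, 4) → (-2, 7, -1)
T3 rotate right-handed about the z-axis with cos θ = 12/13, sin θ = -5/13: (-4, 5, -3) → (-23/13, 80/13, -3); (-2, 7, -1) → (11/13, 94/13, -1)
T4 reflect across x = 0: (-23/13, 80/13, -3) → (23/13, 80/13, -3); (11/13, 94/13, -1) → (-11/13, 94/13, -1)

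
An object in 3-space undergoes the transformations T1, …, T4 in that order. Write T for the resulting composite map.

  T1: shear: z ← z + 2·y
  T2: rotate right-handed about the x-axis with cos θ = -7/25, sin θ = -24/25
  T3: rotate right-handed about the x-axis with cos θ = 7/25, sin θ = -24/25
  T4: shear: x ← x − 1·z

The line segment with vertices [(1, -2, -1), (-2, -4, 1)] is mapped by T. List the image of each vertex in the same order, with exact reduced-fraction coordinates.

image vertices: (-4, 2, 5), (-9, 4, 7)

T1 shear: z ← z + 2·y: (1, -2, -1) → (1, -2, -5); (-2, -4, 1) → (-2, -4, -7)
T2 rotate right-handed about the x-axis with cos θ = -7/25, sin θ = -24/25: (1, -2, -5) → (1, -106/25, 83/25); (-2, -4, -7) → (-2, -28/5, 29/5)
T3 rotate right-handed about the x-axis with cos θ = 7/25, sin θ = -24/25: (1, -106/25, 83/25) → (1, 2, 5); (-2, -28/5, 29/5) → (-2, 4, 7)
T4 shear: x ← x − 1·z: (1, 2, 5) → (-4, 2, 5); (-2, 4, 7) → (-9, 4, 7)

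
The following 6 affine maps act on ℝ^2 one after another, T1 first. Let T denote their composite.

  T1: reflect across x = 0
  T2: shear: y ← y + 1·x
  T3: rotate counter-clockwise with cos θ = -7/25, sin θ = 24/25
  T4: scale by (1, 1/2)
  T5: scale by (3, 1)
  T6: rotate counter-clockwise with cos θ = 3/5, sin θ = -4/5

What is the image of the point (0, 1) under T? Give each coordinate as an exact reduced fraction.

T1 reflect across x = 0: (0, 1) → (0, 1)
T2 shear: y ← y + 1·x: (0, 1) → (0, 1)
T3 rotate counter-clockwise with cos θ = -7/25, sin θ = 24/25: (0, 1) → (-24/25, -7/25)
T4 scale by (1, 1/2): (-24/25, -7/25) → (-24/25, -7/50)
T5 scale by (3, 1): (-24/25, -7/50) → (-72/25, -7/50)
T6 rotate counter-clockwise with cos θ = 3/5, sin θ = -4/5: (-72/25, -7/50) → (-46/25, 111/50)

T(p) = (-46/25, 111/50)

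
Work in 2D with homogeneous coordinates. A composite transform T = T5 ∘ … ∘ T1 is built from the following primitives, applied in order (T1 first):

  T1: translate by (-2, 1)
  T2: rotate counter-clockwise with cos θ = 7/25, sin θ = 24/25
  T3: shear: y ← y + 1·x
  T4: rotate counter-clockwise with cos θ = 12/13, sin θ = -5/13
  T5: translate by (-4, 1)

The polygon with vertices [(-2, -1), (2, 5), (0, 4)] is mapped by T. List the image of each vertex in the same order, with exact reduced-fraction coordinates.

image vertices: (-2256/325, -1023/325), (-3538/325, -179/325), (-3643/325, -769/325)

T1 translate by (-2, 1): (-2, -1) → (-4, 0); (2, 5) → (0, 6); (0, 4) → (-2, 5)
T2 rotate counter-clockwise with cos θ = 7/25, sin θ = 24/25: (-4, 0) → (-28/25, -96/25); (0, 6) → (-144/25, 42/25); (-2, 5) → (-134/25, -13/25)
T3 shear: y ← y + 1·x: (-28/25, -96/25) → (-28/25, -124/25); (-144/25, 42/25) → (-144/25, -102/25); (-134/25, -13/25) → (-134/25, -147/25)
T4 rotate counter-clockwise with cos θ = 12/13, sin θ = -5/13: (-28/25, -124/25) → (-956/325, -1348/325); (-144/25, -102/25) → (-2238/325, -504/325); (-134/25, -147/25) → (-2343/325, -1094/325)
T5 translate by (-4, 1): (-956/325, -1348/325) → (-2256/325, -1023/325); (-2238/325, -504/325) → (-3538/325, -179/325); (-2343/325, -1094/325) → (-3643/325, -769/325)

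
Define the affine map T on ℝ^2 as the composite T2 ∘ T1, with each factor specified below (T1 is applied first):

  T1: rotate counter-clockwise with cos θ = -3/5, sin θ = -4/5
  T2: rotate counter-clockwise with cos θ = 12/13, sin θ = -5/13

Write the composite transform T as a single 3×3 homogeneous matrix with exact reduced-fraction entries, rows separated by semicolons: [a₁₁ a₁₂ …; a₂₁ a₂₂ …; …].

T = [-56/65 33/65 0; -33/65 -56/65 0; 0 0 1]

T1 = [-3/5 4/5 0; -4/5 -3/5 0; 0 0 1]
T2·T1 = [-56/65 33/65 0; -33/65 -56/65 0; 0 0 1]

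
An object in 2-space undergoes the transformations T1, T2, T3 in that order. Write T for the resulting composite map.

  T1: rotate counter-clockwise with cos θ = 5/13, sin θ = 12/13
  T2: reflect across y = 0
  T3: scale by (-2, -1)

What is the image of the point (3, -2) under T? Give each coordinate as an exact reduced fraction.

T(p) = (-6, 2)

T1 rotate counter-clockwise with cos θ = 5/13, sin θ = 12/13: (3, -2) → (3, 2)
T2 reflect across y = 0: (3, 2) → (3, -2)
T3 scale by (-2, -1): (3, -2) → (-6, 2)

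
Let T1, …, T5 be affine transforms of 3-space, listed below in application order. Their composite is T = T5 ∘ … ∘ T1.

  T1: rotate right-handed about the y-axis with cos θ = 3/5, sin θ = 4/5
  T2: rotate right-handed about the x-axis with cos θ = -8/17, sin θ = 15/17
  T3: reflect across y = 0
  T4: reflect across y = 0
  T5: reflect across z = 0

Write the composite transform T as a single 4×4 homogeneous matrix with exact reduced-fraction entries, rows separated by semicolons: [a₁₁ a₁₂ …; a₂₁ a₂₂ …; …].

T = [3/5 0 4/5 0; 12/17 -8/17 -9/17 0; -32/85 -15/17 24/85 0; 0 0 0 1]

T1 = [3/5 0 4/5 0; 0 1 0 0; -4/5 0 3/5 0; 0 0 0 1]
T2·T1 = [3/5 0 4/5 0; 12/17 -8/17 -9/17 0; 32/85 15/17 -24/85 0; 0 0 0 1]
T3·…·T1 = [3/5 0 4/5 0; -12/17 8/17 9/17 0; 32/85 15/17 -24/85 0; 0 0 0 1]
T4·…·T1 = [3/5 0 4/5 0; 12/17 -8/17 -9/17 0; 32/85 15/17 -24/85 0; 0 0 0 1]
T5·…·T1 = [3/5 0 4/5 0; 12/17 -8/17 -9/17 0; -32/85 -15/17 24/85 0; 0 0 0 1]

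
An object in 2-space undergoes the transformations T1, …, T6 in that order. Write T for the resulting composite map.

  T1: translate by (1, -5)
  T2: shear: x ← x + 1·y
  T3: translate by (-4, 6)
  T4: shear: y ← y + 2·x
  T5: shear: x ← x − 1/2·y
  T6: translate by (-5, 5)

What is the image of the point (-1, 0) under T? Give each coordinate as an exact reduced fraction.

T(p) = (-11/2, -12)

T1 translate by (1, -5): (-1, 0) → (0, -5)
T2 shear: x ← x + 1·y: (0, -5) → (-5, -5)
T3 translate by (-4, 6): (-5, -5) → (-9, 1)
T4 shear: y ← y + 2·x: (-9, 1) → (-9, -17)
T5 shear: x ← x − 1/2·y: (-9, -17) → (-1/2, -17)
T6 translate by (-5, 5): (-1/2, -17) → (-11/2, -12)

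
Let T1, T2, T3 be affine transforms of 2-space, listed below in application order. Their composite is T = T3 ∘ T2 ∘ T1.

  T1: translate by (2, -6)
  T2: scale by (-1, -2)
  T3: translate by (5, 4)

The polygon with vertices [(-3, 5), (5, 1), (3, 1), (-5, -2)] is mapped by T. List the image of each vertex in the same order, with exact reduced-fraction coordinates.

T1 translate by (2, -6): (-3, 5) → (-1, -1); (5, 1) → (7, -5); (3, 1) → (5, -5); (-5, -2) → (-3, -8)
T2 scale by (-1, -2): (-1, -1) → (1, 2); (7, -5) → (-7, 10); (5, -5) → (-5, 10); (-3, -8) → (3, 16)
T3 translate by (5, 4): (1, 2) → (6, 6); (-7, 10) → (-2, 14); (-5, 10) → (0, 14); (3, 16) → (8, 20)

image vertices: (6, 6), (-2, 14), (0, 14), (8, 20)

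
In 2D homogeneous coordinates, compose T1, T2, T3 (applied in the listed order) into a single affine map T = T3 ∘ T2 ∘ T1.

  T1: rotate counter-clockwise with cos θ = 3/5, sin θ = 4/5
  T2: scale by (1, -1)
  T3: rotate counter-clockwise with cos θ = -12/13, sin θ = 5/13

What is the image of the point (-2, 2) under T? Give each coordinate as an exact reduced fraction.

T(p) = (158/65, -94/65)

T1 rotate counter-clockwise with cos θ = 3/5, sin θ = 4/5: (-2, 2) → (-14/5, -2/5)
T2 scale by (1, -1): (-14/5, -2/5) → (-14/5, 2/5)
T3 rotate counter-clockwise with cos θ = -12/13, sin θ = 5/13: (-14/5, 2/5) → (158/65, -94/65)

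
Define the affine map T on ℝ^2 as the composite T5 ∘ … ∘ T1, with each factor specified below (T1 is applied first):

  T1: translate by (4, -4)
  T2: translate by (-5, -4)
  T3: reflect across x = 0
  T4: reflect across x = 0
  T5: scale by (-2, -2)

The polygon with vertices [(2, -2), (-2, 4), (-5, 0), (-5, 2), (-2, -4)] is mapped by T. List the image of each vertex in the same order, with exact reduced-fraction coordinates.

T1 translate by (4, -4): (2, -2) → (6, -6); (-2, 4) → (2, 0); (-5, 0) → (-1, -4); (-5, 2) → (-1, -2); (-2, -4) → (2, -8)
T2 translate by (-5, -4): (6, -6) → (1, -10); (2, 0) → (-3, -4); (-1, -4) → (-6, -8); (-1, -2) → (-6, -6); (2, -8) → (-3, -12)
T3 reflect across x = 0: (1, -10) → (-1, -10); (-3, -4) → (3, -4); (-6, -8) → (6, -8); (-6, -6) → (6, -6); (-3, -12) → (3, -12)
T4 reflect across x = 0: (-1, -10) → (1, -10); (3, -4) → (-3, -4); (6, -8) → (-6, -8); (6, -6) → (-6, -6); (3, -12) → (-3, -12)
T5 scale by (-2, -2): (1, -10) → (-2, 20); (-3, -4) → (6, 8); (-6, -8) → (12, 16); (-6, -6) → (12, 12); (-3, -12) → (6, 24)

image vertices: (-2, 20), (6, 8), (12, 16), (12, 12), (6, 24)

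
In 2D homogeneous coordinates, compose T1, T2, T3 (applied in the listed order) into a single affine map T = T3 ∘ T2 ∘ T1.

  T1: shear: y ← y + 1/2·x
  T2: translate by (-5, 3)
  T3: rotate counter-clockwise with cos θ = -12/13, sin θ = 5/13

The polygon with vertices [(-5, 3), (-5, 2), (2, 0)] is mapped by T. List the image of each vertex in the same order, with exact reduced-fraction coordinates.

image vertices: (205/26, -92/13), (215/26, -80/13), (16/13, -63/13)

T1 shear: y ← y + 1/2·x: (-5, 3) → (-5, 1/2); (-5, 2) → (-5, -1/2); (2, 0) → (2, 1)
T2 translate by (-5, 3): (-5, 1/2) → (-10, 7/2); (-5, -1/2) → (-10, 5/2); (2, 1) → (-3, 4)
T3 rotate counter-clockwise with cos θ = -12/13, sin θ = 5/13: (-10, 7/2) → (205/26, -92/13); (-10, 5/2) → (215/26, -80/13); (-3, 4) → (16/13, -63/13)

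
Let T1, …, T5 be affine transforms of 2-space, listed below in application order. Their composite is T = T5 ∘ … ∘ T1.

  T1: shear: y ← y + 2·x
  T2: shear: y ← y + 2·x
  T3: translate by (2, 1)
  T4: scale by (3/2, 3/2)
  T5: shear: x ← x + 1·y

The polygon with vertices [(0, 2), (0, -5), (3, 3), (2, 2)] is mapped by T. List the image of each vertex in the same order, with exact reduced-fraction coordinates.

T1 shear: y ← y + 2·x: (0, 2) → (0, 2); (0, -5) → (0, -5); (3, 3) → (3, 9); (2, 2) → (2, 6)
T2 shear: y ← y + 2·x: (0, 2) → (0, 2); (0, -5) → (0, -5); (3, 9) → (3, 15); (2, 6) → (2, 10)
T3 translate by (2, 1): (0, 2) → (2, 3); (0, -5) → (2, -4); (3, 15) → (5, 16); (2, 10) → (4, 11)
T4 scale by (3/2, 3/2): (2, 3) → (3, 9/2); (2, -4) → (3, -6); (5, 16) → (15/2, 24); (4, 11) → (6, 33/2)
T5 shear: x ← x + 1·y: (3, 9/2) → (15/2, 9/2); (3, -6) → (-3, -6); (15/2, 24) → (63/2, 24); (6, 33/2) → (45/2, 33/2)

image vertices: (15/2, 9/2), (-3, -6), (63/2, 24), (45/2, 33/2)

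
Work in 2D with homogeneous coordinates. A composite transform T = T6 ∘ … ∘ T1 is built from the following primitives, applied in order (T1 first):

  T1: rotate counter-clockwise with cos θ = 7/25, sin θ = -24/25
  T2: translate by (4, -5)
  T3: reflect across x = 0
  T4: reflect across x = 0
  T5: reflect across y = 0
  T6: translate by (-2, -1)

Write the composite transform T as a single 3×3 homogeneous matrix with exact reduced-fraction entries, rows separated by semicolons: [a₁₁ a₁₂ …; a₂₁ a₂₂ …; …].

T = [7/25 24/25 2; 24/25 -7/25 4; 0 0 1]

T1 = [7/25 24/25 0; -24/25 7/25 0; 0 0 1]
T2·T1 = [7/25 24/25 4; -24/25 7/25 -5; 0 0 1]
T3·…·T1 = [-7/25 -24/25 -4; -24/25 7/25 -5; 0 0 1]
T4·…·T1 = [7/25 24/25 4; -24/25 7/25 -5; 0 0 1]
T5·…·T1 = [7/25 24/25 4; 24/25 -7/25 5; 0 0 1]
T6·…·T1 = [7/25 24/25 2; 24/25 -7/25 4; 0 0 1]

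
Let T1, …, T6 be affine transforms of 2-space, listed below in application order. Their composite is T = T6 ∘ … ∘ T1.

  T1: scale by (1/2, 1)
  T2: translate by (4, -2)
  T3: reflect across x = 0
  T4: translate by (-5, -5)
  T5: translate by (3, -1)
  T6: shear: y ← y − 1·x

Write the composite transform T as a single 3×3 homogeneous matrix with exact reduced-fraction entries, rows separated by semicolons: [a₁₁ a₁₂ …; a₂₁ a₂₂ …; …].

T = [-1/2 0 -6; 1/2 1 -2; 0 0 1]

T1 = [1/2 0 0; 0 1 0; 0 0 1]
T2·T1 = [1/2 0 4; 0 1 -2; 0 0 1]
T3·…·T1 = [-1/2 0 -4; 0 1 -2; 0 0 1]
T4·…·T1 = [-1/2 0 -9; 0 1 -7; 0 0 1]
T5·…·T1 = [-1/2 0 -6; 0 1 -8; 0 0 1]
T6·…·T1 = [-1/2 0 -6; 1/2 1 -2; 0 0 1]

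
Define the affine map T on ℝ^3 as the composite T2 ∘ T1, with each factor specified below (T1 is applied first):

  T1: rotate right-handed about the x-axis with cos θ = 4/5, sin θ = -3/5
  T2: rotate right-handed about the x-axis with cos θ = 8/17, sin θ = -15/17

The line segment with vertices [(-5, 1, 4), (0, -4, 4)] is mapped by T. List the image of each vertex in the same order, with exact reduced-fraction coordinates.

image vertices: (-5, 19/5, -8/5), (0, 388/85, 284/85)

T1 rotate right-handed about the x-axis with cos θ = 4/5, sin θ = -3/5: (-5, 1, 4) → (-5, 16/5, 13/5); (0, -4, 4) → (0, -4/5, 28/5)
T2 rotate right-handed about the x-axis with cos θ = 8/17, sin θ = -15/17: (-5, 16/5, 13/5) → (-5, 19/5, -8/5); (0, -4/5, 28/5) → (0, 388/85, 284/85)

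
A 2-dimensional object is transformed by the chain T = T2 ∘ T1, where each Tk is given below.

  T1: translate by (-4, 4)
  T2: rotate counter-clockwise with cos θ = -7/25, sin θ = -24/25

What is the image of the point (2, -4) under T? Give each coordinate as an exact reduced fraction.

T1 translate by (-4, 4): (2, -4) → (-2, 0)
T2 rotate counter-clockwise with cos θ = -7/25, sin θ = -24/25: (-2, 0) → (14/25, 48/25)

T(p) = (14/25, 48/25)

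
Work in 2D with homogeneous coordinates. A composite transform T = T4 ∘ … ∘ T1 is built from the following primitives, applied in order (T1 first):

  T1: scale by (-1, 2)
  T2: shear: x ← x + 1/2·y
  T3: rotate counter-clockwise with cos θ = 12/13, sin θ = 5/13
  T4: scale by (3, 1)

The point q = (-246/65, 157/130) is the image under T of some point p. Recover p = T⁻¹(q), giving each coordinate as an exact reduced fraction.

T1 = [-1 0 0; 0 2 0; 0 0 1]
T2·T1 = [-1 1 0; 0 2 0; 0 0 1]
T3·…·T1 = [-12/13 2/13 0; -5/13 29/13 0; 0 0 1]
T4·…·T1 = [-36/13 6/13 0; -5/13 29/13 0; 0 0 1]
det M = -6; M⁻¹ = [-29/78 1/13 0; -5/78 6/13 0; 0 0 1]
M⁻¹ · (-246/65, 157/130)ᵀ = (3/2, 4/5)ᵀ

p = (3/2, 4/5)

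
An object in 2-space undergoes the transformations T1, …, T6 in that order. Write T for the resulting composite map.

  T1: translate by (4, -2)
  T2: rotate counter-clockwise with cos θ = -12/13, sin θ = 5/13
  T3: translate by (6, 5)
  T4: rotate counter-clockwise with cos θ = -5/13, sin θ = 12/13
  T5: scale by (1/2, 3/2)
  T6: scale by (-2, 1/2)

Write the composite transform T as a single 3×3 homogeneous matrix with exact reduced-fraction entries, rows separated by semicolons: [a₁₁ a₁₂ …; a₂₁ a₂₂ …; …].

T = [0 -1 116/13; -3/4 0 -15/52; 0 0 1]

T1 = [1 0 4; 0 1 -2; 0 0 1]
T2·T1 = [-12/13 -5/13 -38/13; 5/13 -12/13 44/13; 0 0 1]
T3·…·T1 = [-12/13 -5/13 40/13; 5/13 -12/13 109/13; 0 0 1]
T4·…·T1 = [0 1 -116/13; -1 0 -5/13; 0 0 1]
T5·…·T1 = [0 1/2 -58/13; -3/2 0 -15/26; 0 0 1]
T6·…·T1 = [0 -1 116/13; -3/4 0 -15/52; 0 0 1]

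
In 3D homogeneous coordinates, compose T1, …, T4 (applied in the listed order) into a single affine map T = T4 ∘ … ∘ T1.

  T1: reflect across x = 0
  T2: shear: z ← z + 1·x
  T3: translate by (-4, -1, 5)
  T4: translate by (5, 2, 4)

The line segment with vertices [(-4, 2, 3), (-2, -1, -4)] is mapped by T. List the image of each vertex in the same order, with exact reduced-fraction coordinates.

image vertices: (5, 3, 16), (3, 0, 7)

T1 reflect across x = 0: (-4, 2, 3) → (4, 2, 3); (-2, -1, -4) → (2, -1, -4)
T2 shear: z ← z + 1·x: (4, 2, 3) → (4, 2, 7); (2, -1, -4) → (2, -1, -2)
T3 translate by (-4, -1, 5): (4, 2, 7) → (0, 1, 12); (2, -1, -2) → (-2, -2, 3)
T4 translate by (5, 2, 4): (0, 1, 12) → (5, 3, 16); (-2, -2, 3) → (3, 0, 7)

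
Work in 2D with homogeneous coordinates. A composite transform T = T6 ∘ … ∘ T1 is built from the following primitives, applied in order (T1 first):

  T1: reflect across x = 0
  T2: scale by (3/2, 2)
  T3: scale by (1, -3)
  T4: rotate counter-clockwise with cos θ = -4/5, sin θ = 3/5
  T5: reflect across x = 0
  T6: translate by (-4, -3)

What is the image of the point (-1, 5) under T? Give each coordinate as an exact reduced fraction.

T1 reflect across x = 0: (-1, 5) → (1, 5)
T2 scale by (3/2, 2): (1, 5) → (3/2, 10)
T3 scale by (1, -3): (3/2, 10) → (3/2, -30)
T4 rotate counter-clockwise with cos θ = -4/5, sin θ = 3/5: (3/2, -30) → (84/5, 249/10)
T5 reflect across x = 0: (84/5, 249/10) → (-84/5, 249/10)
T6 translate by (-4, -3): (-84/5, 249/10) → (-104/5, 219/10)

T(p) = (-104/5, 219/10)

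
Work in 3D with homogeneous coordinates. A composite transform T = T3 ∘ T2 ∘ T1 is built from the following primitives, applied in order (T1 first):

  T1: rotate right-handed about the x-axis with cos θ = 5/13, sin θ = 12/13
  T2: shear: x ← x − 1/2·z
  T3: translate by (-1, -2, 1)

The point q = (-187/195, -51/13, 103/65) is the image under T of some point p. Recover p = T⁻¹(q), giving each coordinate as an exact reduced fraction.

p = (1/3, -1/5, 2)

T1 = [1 0 0 0; 0 5/13 -12/13 0; 0 12/13 5/13 0; 0 0 0 1]
T2·T1 = [1 -6/13 -5/26 0; 0 5/13 -12/13 0; 0 12/13 5/13 0; 0 0 0 1]
T3·…·T1 = [1 -6/13 -5/26 -1; 0 5/13 -12/13 -2; 0 12/13 5/13 1; 0 0 0 1]
det M = 1; M⁻¹ = [1 0 1/2 1/2; 0 5/13 12/13 -2/13; 0 -12/13 5/13 -29/13; 0 0 0 1]
M⁻¹ · (-187/195, -51/13, 103/65)ᵀ = (1/3, -1/5, 2)ᵀ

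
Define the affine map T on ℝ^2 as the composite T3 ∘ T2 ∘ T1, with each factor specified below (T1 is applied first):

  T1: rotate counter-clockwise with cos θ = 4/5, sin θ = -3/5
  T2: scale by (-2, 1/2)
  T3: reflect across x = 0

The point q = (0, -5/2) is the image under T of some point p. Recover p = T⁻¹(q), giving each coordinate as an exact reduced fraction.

p = (3, -4)

T1 = [4/5 3/5 0; -3/5 4/5 0; 0 0 1]
T2·T1 = [-8/5 -6/5 0; -3/10 2/5 0; 0 0 1]
T3·…·T1 = [8/5 6/5 0; -3/10 2/5 0; 0 0 1]
det M = 1; M⁻¹ = [2/5 -6/5 0; 3/10 8/5 0; 0 0 1]
M⁻¹ · (0, -5/2)ᵀ = (3, -4)ᵀ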